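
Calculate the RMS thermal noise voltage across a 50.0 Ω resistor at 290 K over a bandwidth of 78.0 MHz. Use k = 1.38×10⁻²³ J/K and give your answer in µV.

7.90 µV

V_n = √(4kTRB)
4kTRB = 4 × 1.38×10⁻²³ × 290 × 5.00×10¹ × 7.80×10⁷ = 6.24×10⁻¹¹ V²
V_n = √(6.24×10⁻¹¹) = 7.90×10⁻⁶ V = 7.90 µV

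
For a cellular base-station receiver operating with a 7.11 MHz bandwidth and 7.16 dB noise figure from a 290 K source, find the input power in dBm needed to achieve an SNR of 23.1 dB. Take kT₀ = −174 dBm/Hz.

Sensitivity = −174 + 10 log₁₀(B) + NF + SNR_min
= −174 + 68.52 + 7.16 + 23.1
= −75.22 dBm → −75.2 dBm

−75.2 dBm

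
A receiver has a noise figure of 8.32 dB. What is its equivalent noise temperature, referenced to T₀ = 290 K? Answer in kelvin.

F = 10^(8.32/10) = 6.79204
T_e = (F − 1)·T₀ = (6.79204 − 1) × 290 = 1680 K

1680 K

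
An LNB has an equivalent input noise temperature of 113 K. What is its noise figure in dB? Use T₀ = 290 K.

1.43 dB

F = 1 + T_e/T₀ = 1 + 113/290 = 1.38966
NF = 10 log₁₀(1.38966) = 1.43 dB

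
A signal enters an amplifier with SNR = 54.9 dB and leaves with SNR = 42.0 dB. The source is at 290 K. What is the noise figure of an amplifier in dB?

12.9 dB

NF (dB) = SNR_in(dB) − SNR_out(dB) when the source is at T₀
NF = 54.9 − 42.0 = 12.9 dB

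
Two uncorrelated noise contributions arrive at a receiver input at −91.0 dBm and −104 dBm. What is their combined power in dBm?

Convert to linear, add, convert back:
P₁ = 7.94×10⁻¹³ W, P₂ = 3.98×10⁻¹⁴ W
P_tot = 8.34×10⁻¹³ W → 10 log₁₀(P_tot / 10⁻³) = −90.8 dBm

−90.8 dBm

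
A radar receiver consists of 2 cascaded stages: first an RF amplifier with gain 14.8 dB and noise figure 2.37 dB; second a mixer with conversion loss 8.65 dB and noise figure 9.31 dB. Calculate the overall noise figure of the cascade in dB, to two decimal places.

2.96 dB

Convert to linear (a loss of L dB is a gain of −L dB): F_i = 10^(NF_i/10), G_i = 10^(G_i,dB/10)
  Stage 1: F_1 = 10^(2.37/10) = 1.726, G_1 = 10^(14.8/10) = 30.20
  Stage 2: F_2 = 10^(9.31/10) = 8.531, G_2 = 10^(−8.65/10) = 0.1365
Friis cascade:
  F = 1.726 + (8.531 − 1)/30.20 = 1.975
NF = 10 log₁₀(1.975) = 2.96 dB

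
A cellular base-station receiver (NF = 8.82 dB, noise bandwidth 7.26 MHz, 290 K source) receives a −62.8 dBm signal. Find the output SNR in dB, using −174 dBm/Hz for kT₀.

Noise floor: N = −174 + 10 log₁₀(B) + NF
10 log₁₀(7.26×10⁶) = 68.61 dB
N = −174 + 68.61 + 8.82 = −96.57 dBm
SNR = P_sig − N = −62.8 − (−96.57) = 33.77 dB → 33.8 dB

33.8 dB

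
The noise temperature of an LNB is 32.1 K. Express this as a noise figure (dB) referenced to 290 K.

0.456 dB

F = 1 + T_e/T₀ = 1 + 32.1/290 = 1.11069
NF = 10 log₁₀(1.11069) = 0.456 dB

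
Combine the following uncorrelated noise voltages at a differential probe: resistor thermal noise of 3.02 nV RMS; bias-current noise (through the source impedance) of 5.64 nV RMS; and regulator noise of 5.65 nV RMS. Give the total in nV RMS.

Uncorrelated sources add in power (mean-square): V_tot = √(ΣV_i²)
V_tot = √[(3.02×10⁻⁹)² + (5.64×10⁻⁹)² + (5.65×10⁻⁹)²] = 8.54×10⁻⁹ V = 8.54 nV

8.54 nV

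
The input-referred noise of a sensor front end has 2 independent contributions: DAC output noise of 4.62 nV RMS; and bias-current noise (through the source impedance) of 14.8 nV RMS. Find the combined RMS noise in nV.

Uncorrelated sources add in power (mean-square): V_tot = √(ΣV_i²)
V_tot = √[(4.62×10⁻⁹)² + (1.48×10⁻⁸)²] = 1.55×10⁻⁸ V = 15.5 nV

15.5 nV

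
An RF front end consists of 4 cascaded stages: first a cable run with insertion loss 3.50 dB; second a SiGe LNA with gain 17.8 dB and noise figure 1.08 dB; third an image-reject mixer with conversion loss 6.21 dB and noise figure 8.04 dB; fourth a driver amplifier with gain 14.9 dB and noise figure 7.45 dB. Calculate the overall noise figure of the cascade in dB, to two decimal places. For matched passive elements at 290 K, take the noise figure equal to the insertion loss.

5.77 dB

Convert to linear (a loss of L dB is a gain of −L dB): F_i = 10^(NF_i/10), G_i = 10^(G_i,dB/10)
  Stage 1: F_1 = 10^(3.50/10) = 2.239, G_1 = 10^(−3.50/10) = 0.4467
  Stage 2: F_2 = 10^(1.08/10) = 1.282, G_2 = 10^(17.8/10) = 60.26
  Stage 3: F_3 = 10^(8.04/10) = 6.368, G_3 = 10^(−6.21/10) = 0.2393
  Stage 4: F_4 = 10^(7.45/10) = 5.559, G_4 = 10^(14.9/10) = 30.90
Friis cascade:
  F = 2.239 + (1.282 − 1)/0.4467 + (6.368 − 1)/26.92 + (5.559 − 1)/6.442 = 3.778
NF = 10 log₁₀(3.778) = 5.77 dB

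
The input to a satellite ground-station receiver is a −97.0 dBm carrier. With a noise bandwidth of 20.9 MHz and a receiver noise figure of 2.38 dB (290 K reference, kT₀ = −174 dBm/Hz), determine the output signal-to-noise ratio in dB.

Noise floor: N = −174 + 10 log₁₀(B) + NF
10 log₁₀(2.09×10⁷) = 73.2 dB
N = −174 + 73.2 + 2.38 = −98.42 dBm
SNR = P_sig − N = −97.0 − (−98.42) = 1.42 dB → 1.4 dB

1.4 dB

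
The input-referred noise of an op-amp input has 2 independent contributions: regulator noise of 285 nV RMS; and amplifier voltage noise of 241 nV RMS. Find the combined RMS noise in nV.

Uncorrelated sources add in power (mean-square): V_tot = √(ΣV_i²)
V_tot = √[(2.85×10⁻⁷)² + (2.41×10⁻⁷)²] = 3.73×10⁻⁷ V = 373 nV

373 nV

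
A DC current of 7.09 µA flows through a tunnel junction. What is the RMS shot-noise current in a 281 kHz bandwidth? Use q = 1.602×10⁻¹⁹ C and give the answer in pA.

I_n = √(2qI·B)
2qI·B = 2 × 1.602×10⁻¹⁹ × 7.09×10⁻⁶ × 2.81×10⁵ = 6.38×10⁻¹⁹ A²
I_n = √(6.38×10⁻¹⁹) = 7.99×10⁻¹⁰ A = 799 pA

799 pA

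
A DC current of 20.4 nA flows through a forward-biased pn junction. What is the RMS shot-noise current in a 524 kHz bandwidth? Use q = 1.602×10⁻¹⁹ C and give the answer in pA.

58.5 pA

I_n = √(2qI·B)
2qI·B = 2 × 1.602×10⁻¹⁹ × 2.04×10⁻⁸ × 5.24×10⁵ = 3.42×10⁻²¹ A²
I_n = √(3.42×10⁻²¹) = 5.85×10⁻¹¹ A = 58.5 pA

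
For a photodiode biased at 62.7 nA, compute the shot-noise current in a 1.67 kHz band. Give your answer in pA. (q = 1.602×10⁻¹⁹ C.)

5.79 pA

I_n = √(2qI·B)
2qI·B = 2 × 1.602×10⁻¹⁹ × 6.27×10⁻⁸ × 1.67×10³ = 3.35×10⁻²³ A²
I_n = √(3.35×10⁻²³) = 5.79×10⁻¹² A = 5.79 pA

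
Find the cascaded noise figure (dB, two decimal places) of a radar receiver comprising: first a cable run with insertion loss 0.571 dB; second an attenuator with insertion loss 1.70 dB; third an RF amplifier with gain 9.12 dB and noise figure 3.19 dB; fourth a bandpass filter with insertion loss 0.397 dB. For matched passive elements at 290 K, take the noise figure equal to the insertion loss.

5.49 dB

Convert to linear (a loss of L dB is a gain of −L dB): F_i = 10^(NF_i/10), G_i = 10^(G_i,dB/10)
  Stage 1: F_1 = 10^(0.571/10) = 1.141, G_1 = 10^(−0.571/10) = 0.8768
  Stage 2: F_2 = 10^(1.70/10) = 1.479, G_2 = 10^(−1.70/10) = 0.6761
  Stage 3: F_3 = 10^(3.19/10) = 2.084, G_3 = 10^(9.12/10) = 8.166
  Stage 4: F_4 = 10^(0.397/10) = 1.096, G_4 = 10^(−0.397/10) = 0.9126
Friis cascade:
  F = 1.141 + (1.479 − 1)/0.8768 + (2.084 − 1)/0.5928 + (1.096 − 1)/4.841 = 3.536
NF = 10 log₁₀(3.536) = 5.49 dB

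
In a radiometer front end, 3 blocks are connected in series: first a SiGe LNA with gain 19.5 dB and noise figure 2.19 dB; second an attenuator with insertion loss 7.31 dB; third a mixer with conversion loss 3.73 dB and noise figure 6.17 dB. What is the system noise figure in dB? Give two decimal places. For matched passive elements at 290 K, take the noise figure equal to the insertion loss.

Convert to linear (a loss of L dB is a gain of −L dB): F_i = 10^(NF_i/10), G_i = 10^(G_i,dB/10)
  Stage 1: F_1 = 10^(2.19/10) = 1.656, G_1 = 10^(19.5/10) = 89.13
  Stage 2: F_2 = 10^(7.31/10) = 5.383, G_2 = 10^(−7.31/10) = 0.1858
  Stage 3: F_3 = 10^(6.17/10) = 4.140, G_3 = 10^(−3.73/10) = 0.4236
Friis cascade:
  F = 1.656 + (5.383 − 1)/89.13 + (4.140 − 1)/16.56 = 1.895
NF = 10 log₁₀(1.895) = 2.78 dB

2.78 dB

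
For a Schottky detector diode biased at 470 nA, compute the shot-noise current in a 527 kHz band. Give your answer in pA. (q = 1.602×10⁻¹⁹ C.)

282 pA

I_n = √(2qI·B)
2qI·B = 2 × 1.602×10⁻¹⁹ × 4.70×10⁻⁷ × 5.27×10⁵ = 7.94×10⁻²⁰ A²
I_n = √(7.94×10⁻²⁰) = 2.82×10⁻¹⁰ A = 282 pA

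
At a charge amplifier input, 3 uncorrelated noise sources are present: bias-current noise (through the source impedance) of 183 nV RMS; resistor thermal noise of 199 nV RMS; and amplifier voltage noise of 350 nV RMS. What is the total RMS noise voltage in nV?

442 nV

Uncorrelated sources add in power (mean-square): V_tot = √(ΣV_i²)
V_tot = √[(1.83×10⁻⁷)² + (1.99×10⁻⁷)² + (3.50×10⁻⁷)²] = 4.42×10⁻⁷ V = 442 nV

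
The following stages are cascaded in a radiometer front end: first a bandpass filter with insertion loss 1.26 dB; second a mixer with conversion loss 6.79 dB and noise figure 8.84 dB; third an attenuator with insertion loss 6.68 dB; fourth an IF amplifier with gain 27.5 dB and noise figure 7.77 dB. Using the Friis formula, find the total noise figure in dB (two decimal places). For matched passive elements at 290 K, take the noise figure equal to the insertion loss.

Convert to linear (a loss of L dB is a gain of −L dB): F_i = 10^(NF_i/10), G_i = 10^(G_i,dB/10)
  Stage 1: F_1 = 10^(1.26/10) = 1.337, G_1 = 10^(−1.26/10) = 0.7482
  Stage 2: F_2 = 10^(8.84/10) = 7.656, G_2 = 10^(−6.79/10) = 0.2094
  Stage 3: F_3 = 10^(6.68/10) = 4.656, G_3 = 10^(−6.68/10) = 0.2148
  Stage 4: F_4 = 10^(7.77/10) = 5.984, G_4 = 10^(27.5/10) = 562.3
Friis cascade:
  F = 1.337 + (7.656 − 1)/0.7482 + (4.656 − 1)/0.1567 + (5.984 − 1)/0.03365 = 181.7
NF = 10 log₁₀(181.7) = 22.59 dB

22.59 dB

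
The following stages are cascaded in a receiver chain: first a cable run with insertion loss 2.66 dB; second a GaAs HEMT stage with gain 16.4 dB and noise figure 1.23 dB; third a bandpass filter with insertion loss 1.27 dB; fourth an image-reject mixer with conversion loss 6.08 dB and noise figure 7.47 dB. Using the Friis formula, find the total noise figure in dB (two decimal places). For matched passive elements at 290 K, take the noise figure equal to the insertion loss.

4.35 dB

Convert to linear (a loss of L dB is a gain of −L dB): F_i = 10^(NF_i/10), G_i = 10^(G_i,dB/10)
  Stage 1: F_1 = 10^(2.66/10) = 1.845, G_1 = 10^(−2.66/10) = 0.5420
  Stage 2: F_2 = 10^(1.23/10) = 1.327, G_2 = 10^(16.4/10) = 43.65
  Stage 3: F_3 = 10^(1.27/10) = 1.340, G_3 = 10^(−1.27/10) = 0.7464
  Stage 4: F_4 = 10^(7.47/10) = 5.585, G_4 = 10^(−6.08/10) = 0.2466
Friis cascade:
  F = 1.845 + (1.327 − 1)/0.5420 + (1.340 − 1)/23.66 + (5.585 − 1)/17.66 = 2.723
NF = 10 log₁₀(2.723) = 4.35 dB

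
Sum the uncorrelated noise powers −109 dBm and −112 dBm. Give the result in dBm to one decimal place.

Convert to linear, add, convert back:
P₁ = 1.26×10⁻¹⁴ W, P₂ = 6.31×10⁻¹⁵ W
P_tot = 1.89×10⁻¹⁴ W → 10 log₁₀(P_tot / 10⁻³) = −107.2 dBm

−107.2 dBm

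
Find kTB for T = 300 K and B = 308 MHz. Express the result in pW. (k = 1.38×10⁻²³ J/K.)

P_n = kTB = 1.38×10⁻²³ × 300 × 3.08×10⁸ = 1.28×10⁻¹² W = 1.28 pW

1.28 pW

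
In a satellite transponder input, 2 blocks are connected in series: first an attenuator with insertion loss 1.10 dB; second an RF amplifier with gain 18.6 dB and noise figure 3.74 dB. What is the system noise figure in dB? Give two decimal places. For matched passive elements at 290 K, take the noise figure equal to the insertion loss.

Convert to linear (a loss of L dB is a gain of −L dB): F_i = 10^(NF_i/10), G_i = 10^(G_i,dB/10)
  Stage 1: F_1 = 10^(1.10/10) = 1.288, G_1 = 10^(−1.10/10) = 0.7762
  Stage 2: F_2 = 10^(3.74/10) = 2.366, G_2 = 10^(18.6/10) = 72.44
Friis cascade:
  F = 1.288 + (2.366 − 1)/0.7762 = 3.048
NF = 10 log₁₀(3.048) = 4.84 dB

4.84 dB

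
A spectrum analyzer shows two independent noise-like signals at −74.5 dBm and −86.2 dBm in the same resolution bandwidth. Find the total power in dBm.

Convert to linear, add, convert back:
P₁ = 3.55×10⁻¹¹ W, P₂ = 2.40×10⁻¹² W
P_tot = 3.79×10⁻¹¹ W → 10 log₁₀(P_tot / 10⁻³) = −74.2 dBm

−74.2 dBm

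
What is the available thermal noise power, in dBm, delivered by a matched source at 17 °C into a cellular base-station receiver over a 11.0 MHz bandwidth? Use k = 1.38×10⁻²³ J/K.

−103.6 dBm

T = 17 °C + 273.15 = 290.15 K
P_n = kTB = 1.38×10⁻²³ × 290.15 × 1.10×10⁷ = 4.40×10⁻¹⁴ W
In dBm: 10 log₁₀(4.40×10⁻¹⁴ / 10⁻³) = −103.6 dBm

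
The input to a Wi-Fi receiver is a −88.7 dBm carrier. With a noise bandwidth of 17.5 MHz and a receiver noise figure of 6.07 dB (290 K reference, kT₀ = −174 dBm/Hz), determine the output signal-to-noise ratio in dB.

Noise floor: N = −174 + 10 log₁₀(B) + NF
10 log₁₀(1.75×10⁷) = 72.43 dB
N = −174 + 72.43 + 6.07 = −95.50 dBm
SNR = P_sig − N = −88.7 − (−95.50) = 6.80 dB → 6.8 dB

6.8 dB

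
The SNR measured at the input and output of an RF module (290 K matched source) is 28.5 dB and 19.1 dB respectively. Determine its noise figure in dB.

NF (dB) = SNR_in(dB) − SNR_out(dB) when the source is at T₀
NF = 28.5 − 19.1 = 9.4 dB

9.4 dB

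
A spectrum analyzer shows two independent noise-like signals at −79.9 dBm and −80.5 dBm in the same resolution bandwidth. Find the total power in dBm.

Convert to linear, add, convert back:
P₁ = 1.02×10⁻¹¹ W, P₂ = 8.91×10⁻¹² W
P_tot = 1.91×10⁻¹¹ W → 10 log₁₀(P_tot / 10⁻³) = −77.2 dBm

−77.2 dBm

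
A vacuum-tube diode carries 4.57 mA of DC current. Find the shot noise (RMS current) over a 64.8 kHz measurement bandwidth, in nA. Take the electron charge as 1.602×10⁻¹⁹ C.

I_n = √(2qI·B)
2qI·B = 2 × 1.602×10⁻¹⁹ × 4.57×10⁻³ × 6.48×10⁴ = 9.49×10⁻¹⁷ A²
I_n = √(9.49×10⁻¹⁷) = 9.74×10⁻⁹ A = 9.74 nA

9.74 nA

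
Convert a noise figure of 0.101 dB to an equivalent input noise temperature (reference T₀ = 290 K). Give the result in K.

6.82 K

F = 10^(0.101/10) = 1.02353
T_e = (F − 1)·T₀ = (1.02353 − 1) × 290 = 6.82 K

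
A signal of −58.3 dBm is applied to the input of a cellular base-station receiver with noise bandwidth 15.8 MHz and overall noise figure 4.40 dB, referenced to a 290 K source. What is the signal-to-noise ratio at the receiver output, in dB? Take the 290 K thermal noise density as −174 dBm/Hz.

39.3 dB

Noise floor: N = −174 + 10 log₁₀(B) + NF
10 log₁₀(1.58×10⁷) = 71.99 dB
N = −174 + 71.99 + 4.40 = −97.61 dBm
SNR = P_sig − N = −58.3 − (−97.61) = 39.31 dB → 39.3 dB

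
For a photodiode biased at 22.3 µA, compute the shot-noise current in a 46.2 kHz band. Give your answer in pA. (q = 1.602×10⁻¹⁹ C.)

I_n = √(2qI·B)
2qI·B = 2 × 1.602×10⁻¹⁹ × 2.23×10⁻⁵ × 4.62×10⁴ = 3.30×10⁻¹⁹ A²
I_n = √(3.30×10⁻¹⁹) = 5.75×10⁻¹⁰ A = 575 pA

575 pA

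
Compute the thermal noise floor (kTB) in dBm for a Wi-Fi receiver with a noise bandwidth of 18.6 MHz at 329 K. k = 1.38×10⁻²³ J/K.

−100.7 dBm

P_n = kTB = 1.38×10⁻²³ × 329 × 1.86×10⁷ = 8.44×10⁻¹⁴ W
In dBm: 10 log₁₀(8.44×10⁻¹⁴ / 10⁻³) = −100.7 dBm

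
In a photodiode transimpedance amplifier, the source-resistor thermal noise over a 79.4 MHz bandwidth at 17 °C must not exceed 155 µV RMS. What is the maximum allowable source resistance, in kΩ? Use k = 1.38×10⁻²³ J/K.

18.9 kΩ

T = 17 °C + 273.15 = 290.15 K
Johnson–Nyquist: V_n = √(4kTRB) ⇒ R = V_n² / (4kTB)
4kTB = 4 × 1.38×10⁻²³ × 290.15 × 7.94×10⁷ = 1.27×10⁻¹²
R = (1.55×10⁻⁴)² / 1.27×10⁻¹² = 1.89×10⁴ Ω = 18.9 kΩ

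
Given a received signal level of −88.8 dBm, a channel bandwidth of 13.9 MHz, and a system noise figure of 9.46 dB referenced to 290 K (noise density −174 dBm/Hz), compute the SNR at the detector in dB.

4.3 dB

Noise floor: N = −174 + 10 log₁₀(B) + NF
10 log₁₀(1.39×10⁷) = 71.43 dB
N = −174 + 71.43 + 9.46 = −93.11 dBm
SNR = P_sig − N = −88.8 − (−93.11) = 4.31 dB → 4.3 dB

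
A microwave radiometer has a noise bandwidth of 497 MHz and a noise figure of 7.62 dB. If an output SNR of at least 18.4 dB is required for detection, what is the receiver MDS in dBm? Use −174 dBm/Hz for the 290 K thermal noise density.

Sensitivity = −174 + 10 log₁₀(B) + NF + SNR_min
= −174 + 86.96 + 7.62 + 18.4
= −61.02 dBm → −61.0 dBm

−61.0 dBm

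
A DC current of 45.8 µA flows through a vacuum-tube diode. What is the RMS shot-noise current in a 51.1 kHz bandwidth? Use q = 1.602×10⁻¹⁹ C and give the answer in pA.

I_n = √(2qI·B)
2qI·B = 2 × 1.602×10⁻¹⁹ × 4.58×10⁻⁵ × 5.11×10⁴ = 7.50×10⁻¹⁹ A²
I_n = √(7.50×10⁻¹⁹) = 8.66×10⁻¹⁰ A = 866 pA

866 pA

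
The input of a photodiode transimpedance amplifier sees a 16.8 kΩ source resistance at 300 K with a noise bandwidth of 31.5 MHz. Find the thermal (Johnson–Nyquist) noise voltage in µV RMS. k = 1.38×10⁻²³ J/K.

93.6 µV

V_n = √(4kTRB)
4kTRB = 4 × 1.38×10⁻²³ × 300 × 1.68×10⁴ × 3.15×10⁷ = 8.76×10⁻⁹ V²
V_n = √(8.76×10⁻⁹) = 9.36×10⁻⁵ V = 93.6 µV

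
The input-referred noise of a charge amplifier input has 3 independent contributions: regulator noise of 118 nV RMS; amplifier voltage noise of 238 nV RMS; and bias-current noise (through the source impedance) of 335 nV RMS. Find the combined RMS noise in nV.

Uncorrelated sources add in power (mean-square): V_tot = √(ΣV_i²)
V_tot = √[(1.18×10⁻⁷)² + (2.38×10⁻⁷)² + (3.35×10⁻⁷)²] = 4.28×10⁻⁷ V = 428 nV

428 nV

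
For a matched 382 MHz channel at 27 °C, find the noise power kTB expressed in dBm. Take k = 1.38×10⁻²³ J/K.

−88.0 dBm

T = 27 °C + 273.15 = 300.15 K
P_n = kTB = 1.38×10⁻²³ × 300.15 × 3.82×10⁸ = 1.58×10⁻¹² W
In dBm: 10 log₁₀(1.58×10⁻¹² / 10⁻³) = −88.0 dBm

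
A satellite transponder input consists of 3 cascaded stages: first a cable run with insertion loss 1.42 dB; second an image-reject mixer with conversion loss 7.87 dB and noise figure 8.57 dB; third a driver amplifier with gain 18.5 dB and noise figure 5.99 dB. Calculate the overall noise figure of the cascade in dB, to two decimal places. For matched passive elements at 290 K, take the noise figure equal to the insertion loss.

15.47 dB

Convert to linear (a loss of L dB is a gain of −L dB): F_i = 10^(NF_i/10), G_i = 10^(G_i,dB/10)
  Stage 1: F_1 = 10^(1.42/10) = 1.387, G_1 = 10^(−1.42/10) = 0.7211
  Stage 2: F_2 = 10^(8.57/10) = 7.194, G_2 = 10^(−7.87/10) = 0.1633
  Stage 3: F_3 = 10^(5.99/10) = 3.972, G_3 = 10^(18.5/10) = 70.79
Friis cascade:
  F = 1.387 + (7.194 − 1)/0.7211 + (3.972 − 1)/0.1178 = 35.21
NF = 10 log₁₀(35.21) = 15.47 dB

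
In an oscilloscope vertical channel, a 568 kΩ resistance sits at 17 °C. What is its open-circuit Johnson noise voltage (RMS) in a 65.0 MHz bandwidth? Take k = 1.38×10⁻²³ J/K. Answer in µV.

T = 17 °C + 273.15 = 290.15 K
V_n = √(4kTRB)
4kTRB = 4 × 1.38×10⁻²³ × 290.15 × 5.68×10⁵ × 6.50×10⁷ = 5.91×10⁻⁷ V²
V_n = √(5.91×10⁻⁷) = 7.69×10⁻⁴ V = 769 µV

769 µV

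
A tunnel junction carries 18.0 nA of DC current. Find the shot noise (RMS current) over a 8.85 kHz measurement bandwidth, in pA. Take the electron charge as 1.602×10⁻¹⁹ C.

7.14 pA

I_n = √(2qI·B)
2qI·B = 2 × 1.602×10⁻¹⁹ × 1.80×10⁻⁸ × 8.85×10³ = 5.10×10⁻²³ A²
I_n = √(5.10×10⁻²³) = 7.14×10⁻¹² A = 7.14 pA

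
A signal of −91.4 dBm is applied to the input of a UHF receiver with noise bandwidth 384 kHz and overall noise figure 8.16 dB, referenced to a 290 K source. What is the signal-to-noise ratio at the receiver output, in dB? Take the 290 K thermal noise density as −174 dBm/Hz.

Noise floor: N = −174 + 10 log₁₀(B) + NF
10 log₁₀(3.84×10⁵) = 55.84 dB
N = −174 + 55.84 + 8.16 = −110.00 dBm
SNR = P_sig − N = −91.4 − (−110.00) = 18.60 dB → 18.6 dB

18.6 dB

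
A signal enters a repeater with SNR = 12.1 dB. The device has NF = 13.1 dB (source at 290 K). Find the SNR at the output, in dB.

By definition F = SNR_in/SNR_out, so in dB: SNR_out = SNR_in − NF
SNR_out = 12.1 − 13.1 = −1.0 dB

−1.0 dB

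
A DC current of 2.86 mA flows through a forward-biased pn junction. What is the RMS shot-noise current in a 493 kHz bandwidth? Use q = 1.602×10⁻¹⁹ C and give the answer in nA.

I_n = √(2qI·B)
2qI·B = 2 × 1.602×10⁻¹⁹ × 2.86×10⁻³ × 4.93×10⁵ = 4.52×10⁻¹⁶ A²
I_n = √(4.52×10⁻¹⁶) = 2.13×10⁻⁸ A = 21.3 nA

21.3 nA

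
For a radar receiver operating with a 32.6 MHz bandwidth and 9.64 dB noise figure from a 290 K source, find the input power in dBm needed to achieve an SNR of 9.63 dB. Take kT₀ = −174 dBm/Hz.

−79.6 dBm

Sensitivity = −174 + 10 log₁₀(B) + NF + SNR_min
= −174 + 75.13 + 9.64 + 9.63
= −79.60 dBm → −79.6 dBm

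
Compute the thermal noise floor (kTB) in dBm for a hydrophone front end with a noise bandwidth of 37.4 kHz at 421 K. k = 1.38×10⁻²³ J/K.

P_n = kTB = 1.38×10⁻²³ × 421 × 3.74×10⁴ = 2.17×10⁻¹⁶ W
In dBm: 10 log₁₀(2.17×10⁻¹⁶ / 10⁻³) = −126.6 dBm

−126.6 dBm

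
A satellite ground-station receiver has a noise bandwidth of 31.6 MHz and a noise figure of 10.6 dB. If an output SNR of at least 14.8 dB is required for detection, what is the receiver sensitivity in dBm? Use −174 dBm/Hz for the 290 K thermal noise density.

−73.6 dBm

Sensitivity = −174 + 10 log₁₀(B) + NF + SNR_min
= −174 + 75 + 10.6 + 14.8
= −73.6 dBm → −73.6 dBm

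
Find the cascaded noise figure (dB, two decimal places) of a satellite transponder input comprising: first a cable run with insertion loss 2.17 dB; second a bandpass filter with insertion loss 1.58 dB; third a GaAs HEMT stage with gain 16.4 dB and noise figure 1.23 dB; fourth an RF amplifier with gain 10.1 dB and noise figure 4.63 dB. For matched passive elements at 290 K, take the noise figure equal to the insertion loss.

5.12 dB

Convert to linear (a loss of L dB is a gain of −L dB): F_i = 10^(NF_i/10), G_i = 10^(G_i,dB/10)
  Stage 1: F_1 = 10^(2.17/10) = 1.648, G_1 = 10^(−2.17/10) = 0.6067
  Stage 2: F_2 = 10^(1.58/10) = 1.439, G_2 = 10^(−1.58/10) = 0.6950
  Stage 3: F_3 = 10^(1.23/10) = 1.327, G_3 = 10^(16.4/10) = 43.65
  Stage 4: F_4 = 10^(4.63/10) = 2.904, G_4 = 10^(10.1/10) = 10.23
Friis cascade:
  F = 1.648 + (1.439 − 1)/0.6067 + (1.327 − 1)/0.4217 + (2.904 − 1)/18.41 = 3.251
NF = 10 log₁₀(3.251) = 5.12 dB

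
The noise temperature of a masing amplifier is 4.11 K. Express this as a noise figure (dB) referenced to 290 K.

F = 1 + T_e/T₀ = 1 + 4.11/290 = 1.01417
NF = 10 log₁₀(1.01417) = 0.061 dB

0.061 dB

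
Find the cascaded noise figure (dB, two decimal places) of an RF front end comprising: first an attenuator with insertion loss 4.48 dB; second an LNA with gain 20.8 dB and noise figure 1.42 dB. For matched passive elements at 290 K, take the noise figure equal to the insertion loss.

5.90 dB

Convert to linear (a loss of L dB is a gain of −L dB): F_i = 10^(NF_i/10), G_i = 10^(G_i,dB/10)
  Stage 1: F_1 = 10^(4.48/10) = 2.805, G_1 = 10^(−4.48/10) = 0.3565
  Stage 2: F_2 = 10^(1.42/10) = 1.387, G_2 = 10^(20.8/10) = 120.2
Friis cascade:
  F = 2.805 + (1.387 − 1)/0.3565 = 3.890
NF = 10 log₁₀(3.890) = 5.90 dB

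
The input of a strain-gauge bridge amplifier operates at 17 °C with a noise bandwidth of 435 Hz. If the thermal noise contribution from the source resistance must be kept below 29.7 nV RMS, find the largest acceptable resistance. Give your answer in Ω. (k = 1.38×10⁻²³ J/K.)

127 Ω

T = 17 °C + 273.15 = 290.15 K
Johnson–Nyquist: V_n = √(4kTRB) ⇒ R = V_n² / (4kTB)
4kTB = 4 × 1.38×10⁻²³ × 290.15 × 4.35×10² = 6.97×10⁻¹⁸
R = (2.97×10⁻⁸)² / 6.97×10⁻¹⁸ = 1.27×10² Ω = 127 Ω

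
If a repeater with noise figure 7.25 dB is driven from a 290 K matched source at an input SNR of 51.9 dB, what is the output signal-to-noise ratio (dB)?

44.65 dB

By definition F = SNR_in/SNR_out, so in dB: SNR_out = SNR_in − NF
SNR_out = 51.9 − 7.25 = 44.65 dB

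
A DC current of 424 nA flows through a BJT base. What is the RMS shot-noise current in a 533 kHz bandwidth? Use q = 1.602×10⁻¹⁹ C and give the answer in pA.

269 pA

I_n = √(2qI·B)
2qI·B = 2 × 1.602×10⁻¹⁹ × 4.24×10⁻⁷ × 5.33×10⁵ = 7.24×10⁻²⁰ A²
I_n = √(7.24×10⁻²⁰) = 2.69×10⁻¹⁰ A = 269 pA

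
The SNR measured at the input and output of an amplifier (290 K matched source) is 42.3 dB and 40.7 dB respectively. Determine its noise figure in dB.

NF (dB) = SNR_in(dB) − SNR_out(dB) when the source is at T₀
NF = 42.3 − 40.7 = 1.6 dB

1.6 dB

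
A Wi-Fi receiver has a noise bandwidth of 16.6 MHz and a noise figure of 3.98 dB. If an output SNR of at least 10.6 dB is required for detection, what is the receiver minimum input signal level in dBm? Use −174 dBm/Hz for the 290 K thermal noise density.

Sensitivity = −174 + 10 log₁₀(B) + NF + SNR_min
= −174 + 72.2 + 3.98 + 10.6
= −87.22 dBm → −87.2 dBm

−87.2 dBm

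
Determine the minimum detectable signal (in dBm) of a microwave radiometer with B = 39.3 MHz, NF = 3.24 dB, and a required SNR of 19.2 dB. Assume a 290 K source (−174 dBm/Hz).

Sensitivity = −174 + 10 log₁₀(B) + NF + SNR_min
= −174 + 75.94 + 3.24 + 19.2
= −75.62 dBm → −75.6 dBm

−75.6 dBm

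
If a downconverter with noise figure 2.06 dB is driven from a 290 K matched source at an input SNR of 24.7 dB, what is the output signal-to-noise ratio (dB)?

By definition F = SNR_in/SNR_out, so in dB: SNR_out = SNR_in − NF
SNR_out = 24.7 − 2.06 = 22.64 dB

22.64 dB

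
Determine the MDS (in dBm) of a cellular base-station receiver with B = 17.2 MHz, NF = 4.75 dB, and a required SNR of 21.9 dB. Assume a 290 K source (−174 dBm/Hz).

Sensitivity = −174 + 10 log₁₀(B) + NF + SNR_min
= −174 + 72.36 + 4.75 + 21.9
= −74.99 dBm → −75.0 dBm

−75.0 dBm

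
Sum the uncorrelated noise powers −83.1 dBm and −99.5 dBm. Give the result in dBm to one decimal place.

Convert to linear, add, convert back:
P₁ = 4.90×10⁻¹² W, P₂ = 1.12×10⁻¹³ W
P_tot = 5.01×10⁻¹² W → 10 log₁₀(P_tot / 10⁻³) = −83.0 dBm

−83.0 dBm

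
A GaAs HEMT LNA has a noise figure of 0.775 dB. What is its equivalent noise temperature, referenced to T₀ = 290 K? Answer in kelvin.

56.7 K

F = 10^(0.775/10) = 1.19536
T_e = (F − 1)·T₀ = (1.19536 − 1) × 290 = 56.7 K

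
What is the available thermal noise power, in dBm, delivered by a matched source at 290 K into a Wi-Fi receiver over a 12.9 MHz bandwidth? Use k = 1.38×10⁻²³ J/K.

P_n = kTB = 1.38×10⁻²³ × 290 × 1.29×10⁷ = 5.16×10⁻¹⁴ W
In dBm: 10 log₁₀(5.16×10⁻¹⁴ / 10⁻³) = −102.9 dBm

−102.9 dBm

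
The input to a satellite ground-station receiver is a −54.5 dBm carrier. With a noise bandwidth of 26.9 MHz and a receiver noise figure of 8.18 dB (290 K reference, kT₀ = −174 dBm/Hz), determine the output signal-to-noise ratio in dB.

Noise floor: N = −174 + 10 log₁₀(B) + NF
10 log₁₀(2.69×10⁷) = 74.3 dB
N = −174 + 74.3 + 8.18 = −91.52 dBm
SNR = P_sig − N = −54.5 − (−91.52) = 37.02 dB → 37.0 dB

37.0 dB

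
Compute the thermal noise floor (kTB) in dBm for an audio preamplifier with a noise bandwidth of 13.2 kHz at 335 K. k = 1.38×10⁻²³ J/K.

−132.1 dBm

P_n = kTB = 1.38×10⁻²³ × 335 × 1.32×10⁴ = 6.10×10⁻¹⁷ W
In dBm: 10 log₁₀(6.10×10⁻¹⁷ / 10⁻³) = −132.1 dBm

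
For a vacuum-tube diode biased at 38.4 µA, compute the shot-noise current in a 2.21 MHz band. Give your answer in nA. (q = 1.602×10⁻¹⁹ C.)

5.21 nA

I_n = √(2qI·B)
2qI·B = 2 × 1.602×10⁻¹⁹ × 3.84×10⁻⁵ × 2.21×10⁶ = 2.72×10⁻¹⁷ A²
I_n = √(2.72×10⁻¹⁷) = 5.21×10⁻⁹ A = 5.21 nA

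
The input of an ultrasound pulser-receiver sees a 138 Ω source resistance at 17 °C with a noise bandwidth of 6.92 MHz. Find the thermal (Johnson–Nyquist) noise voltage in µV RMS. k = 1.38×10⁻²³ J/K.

3.91 µV

T = 17 °C + 273.15 = 290.15 K
V_n = √(4kTRB)
4kTRB = 4 × 1.38×10⁻²³ × 290.15 × 1.38×10² × 6.92×10⁶ = 1.53×10⁻¹¹ V²
V_n = √(1.53×10⁻¹¹) = 3.91×10⁻⁶ V = 3.91 µV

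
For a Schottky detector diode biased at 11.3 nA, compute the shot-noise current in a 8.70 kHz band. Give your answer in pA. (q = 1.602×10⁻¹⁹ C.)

I_n = √(2qI·B)
2qI·B = 2 × 1.602×10⁻¹⁹ × 1.13×10⁻⁸ × 8.70×10³ = 3.15×10⁻²³ A²
I_n = √(3.15×10⁻²³) = 5.61×10⁻¹² A = 5.61 pA

5.61 pA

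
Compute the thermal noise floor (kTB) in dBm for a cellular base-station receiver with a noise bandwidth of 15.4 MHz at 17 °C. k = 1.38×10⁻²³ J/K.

−102.1 dBm

T = 17 °C + 273.15 = 290.15 K
P_n = kTB = 1.38×10⁻²³ × 290.15 × 1.54×10⁷ = 6.17×10⁻¹⁴ W
In dBm: 10 log₁₀(6.17×10⁻¹⁴ / 10⁻³) = −102.1 dBm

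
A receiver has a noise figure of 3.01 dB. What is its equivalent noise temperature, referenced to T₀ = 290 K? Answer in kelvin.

F = 10^(3.01/10) = 1.99986
T_e = (F − 1)·T₀ = (1.99986 − 1) × 290 = 290 K

290 K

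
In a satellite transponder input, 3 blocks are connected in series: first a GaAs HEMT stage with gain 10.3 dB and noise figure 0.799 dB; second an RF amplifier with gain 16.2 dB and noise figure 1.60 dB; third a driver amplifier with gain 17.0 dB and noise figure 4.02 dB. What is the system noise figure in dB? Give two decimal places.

Convert to linear (a loss of L dB is a gain of −L dB): F_i = 10^(NF_i/10), G_i = 10^(G_i,dB/10)
  Stage 1: F_1 = 10^(0.799/10) = 1.202, G_1 = 10^(10.3/10) = 10.72
  Stage 2: F_2 = 10^(1.60/10) = 1.445, G_2 = 10^(16.2/10) = 41.69
  Stage 3: F_3 = 10^(4.02/10) = 2.523, G_3 = 10^(17.0/10) = 50.12
Friis cascade:
  F = 1.202 + (1.445 − 1)/10.72 + (2.523 − 1)/446.7 = 1.247
NF = 10 log₁₀(1.247) = 0.96 dB

0.96 dB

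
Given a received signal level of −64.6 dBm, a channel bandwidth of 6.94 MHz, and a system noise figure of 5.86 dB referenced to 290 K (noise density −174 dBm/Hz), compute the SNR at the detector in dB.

Noise floor: N = −174 + 10 log₁₀(B) + NF
10 log₁₀(6.94×10⁶) = 68.41 dB
N = −174 + 68.41 + 5.86 = −99.73 dBm
SNR = P_sig − N = −64.6 − (−99.73) = 35.13 dB → 35.1 dB

35.1 dB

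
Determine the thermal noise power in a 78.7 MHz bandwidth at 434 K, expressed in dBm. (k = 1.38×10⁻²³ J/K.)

P_n = kTB = 1.38×10⁻²³ × 434 × 7.87×10⁷ = 4.71×10⁻¹³ W
In dBm: 10 log₁₀(4.71×10⁻¹³ / 10⁻³) = −93.3 dBm

−93.3 dBm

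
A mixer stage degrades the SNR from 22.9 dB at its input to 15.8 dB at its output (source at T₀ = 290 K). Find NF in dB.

NF (dB) = SNR_in(dB) − SNR_out(dB) when the source is at T₀
NF = 22.9 − 15.8 = 7.1 dB

7.1 dB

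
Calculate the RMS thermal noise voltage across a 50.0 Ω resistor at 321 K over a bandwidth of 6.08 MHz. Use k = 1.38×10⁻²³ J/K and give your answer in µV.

2.32 µV

V_n = √(4kTRB)
4kTRB = 4 × 1.38×10⁻²³ × 321 × 5.00×10¹ × 6.08×10⁶ = 5.39×10⁻¹² V²
V_n = √(5.39×10⁻¹²) = 2.32×10⁻⁶ V = 2.32 µV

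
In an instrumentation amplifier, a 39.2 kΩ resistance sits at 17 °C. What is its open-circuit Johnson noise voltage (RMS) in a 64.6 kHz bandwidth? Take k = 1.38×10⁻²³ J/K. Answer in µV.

6.37 µV

T = 17 °C + 273.15 = 290.15 K
V_n = √(4kTRB)
4kTRB = 4 × 1.38×10⁻²³ × 290.15 × 3.92×10⁴ × 6.46×10⁴ = 4.06×10⁻¹¹ V²
V_n = √(4.06×10⁻¹¹) = 6.37×10⁻⁶ V = 6.37 µV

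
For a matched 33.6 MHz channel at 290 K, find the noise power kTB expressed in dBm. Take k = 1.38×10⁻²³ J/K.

−98.7 dBm

P_n = kTB = 1.38×10⁻²³ × 290 × 3.36×10⁷ = 1.34×10⁻¹³ W
In dBm: 10 log₁₀(1.34×10⁻¹³ / 10⁻³) = −98.7 dBm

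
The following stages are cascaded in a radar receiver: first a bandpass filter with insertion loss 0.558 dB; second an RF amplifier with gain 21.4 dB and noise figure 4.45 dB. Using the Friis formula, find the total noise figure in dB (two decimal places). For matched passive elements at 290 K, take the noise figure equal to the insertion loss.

5.01 dB

Convert to linear (a loss of L dB is a gain of −L dB): F_i = 10^(NF_i/10), G_i = 10^(G_i,dB/10)
  Stage 1: F_1 = 10^(0.558/10) = 1.137, G_1 = 10^(−0.558/10) = 0.8794
  Stage 2: F_2 = 10^(4.45/10) = 2.786, G_2 = 10^(21.4/10) = 138.0
Friis cascade:
  F = 1.137 + (2.786 − 1)/0.8794 = 3.168
NF = 10 log₁₀(3.168) = 5.01 dB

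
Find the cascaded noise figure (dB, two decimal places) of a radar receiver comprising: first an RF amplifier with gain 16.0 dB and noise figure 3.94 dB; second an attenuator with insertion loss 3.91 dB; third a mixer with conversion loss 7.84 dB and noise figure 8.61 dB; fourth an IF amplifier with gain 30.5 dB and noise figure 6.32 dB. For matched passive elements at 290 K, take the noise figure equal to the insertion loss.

Convert to linear (a loss of L dB is a gain of −L dB): F_i = 10^(NF_i/10), G_i = 10^(G_i,dB/10)
  Stage 1: F_1 = 10^(3.94/10) = 2.477, G_1 = 10^(16.0/10) = 39.81
  Stage 2: F_2 = 10^(3.91/10) = 2.460, G_2 = 10^(−3.91/10) = 0.4064
  Stage 3: F_3 = 10^(8.61/10) = 7.261, G_3 = 10^(−7.84/10) = 0.1644
  Stage 4: F_4 = 10^(6.32/10) = 4.285, G_4 = 10^(30.5/10) = 1122
Friis cascade:
  F = 2.477 + (2.460 − 1)/39.81 + (7.261 − 1)/16.18 + (4.285 − 1)/2.661 = 4.136
NF = 10 log₁₀(4.136) = 6.17 dB

6.17 dB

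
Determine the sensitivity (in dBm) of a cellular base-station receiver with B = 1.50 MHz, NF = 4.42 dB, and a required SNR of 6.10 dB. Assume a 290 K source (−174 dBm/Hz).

Sensitivity = −174 + 10 log₁₀(B) + NF + SNR_min
= −174 + 61.76 + 4.42 + 6.10
= −101.72 dBm → −101.7 dBm

−101.7 dBm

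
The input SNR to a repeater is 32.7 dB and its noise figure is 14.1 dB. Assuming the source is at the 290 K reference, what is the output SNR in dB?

18.6 dB

By definition F = SNR_in/SNR_out, so in dB: SNR_out = SNR_in − NF
SNR_out = 32.7 − 14.1 = 18.6 dB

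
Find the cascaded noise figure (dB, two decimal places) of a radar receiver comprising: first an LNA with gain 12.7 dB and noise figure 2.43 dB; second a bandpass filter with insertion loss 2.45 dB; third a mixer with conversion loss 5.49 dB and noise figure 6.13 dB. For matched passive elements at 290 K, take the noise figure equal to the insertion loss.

Convert to linear (a loss of L dB is a gain of −L dB): F_i = 10^(NF_i/10), G_i = 10^(G_i,dB/10)
  Stage 1: F_1 = 10^(2.43/10) = 1.750, G_1 = 10^(12.7/10) = 18.62
  Stage 2: F_2 = 10^(2.45/10) = 1.758, G_2 = 10^(−2.45/10) = 0.5689
  Stage 3: F_3 = 10^(6.13/10) = 4.102, G_3 = 10^(−5.49/10) = 0.2825
Friis cascade:
  F = 1.750 + (1.758 − 1)/18.62 + (4.102 − 1)/10.59 = 2.083
NF = 10 log₁₀(2.083) = 3.19 dB

3.19 dB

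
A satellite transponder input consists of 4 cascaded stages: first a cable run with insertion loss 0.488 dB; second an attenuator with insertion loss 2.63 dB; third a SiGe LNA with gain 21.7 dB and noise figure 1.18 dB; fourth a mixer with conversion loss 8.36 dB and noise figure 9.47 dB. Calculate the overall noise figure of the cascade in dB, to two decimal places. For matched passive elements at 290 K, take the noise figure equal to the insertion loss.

Convert to linear (a loss of L dB is a gain of −L dB): F_i = 10^(NF_i/10), G_i = 10^(G_i,dB/10)
  Stage 1: F_1 = 10^(0.488/10) = 1.119, G_1 = 10^(−0.488/10) = 0.8937
  Stage 2: F_2 = 10^(2.63/10) = 1.832, G_2 = 10^(−2.63/10) = 0.5458
  Stage 3: F_3 = 10^(1.18/10) = 1.312, G_3 = 10^(21.7/10) = 147.9
  Stage 4: F_4 = 10^(9.47/10) = 8.851, G_4 = 10^(−8.36/10) = 0.1459
Friis cascade:
  F = 1.119 + (1.832 − 1)/0.8937 + (1.312 − 1)/0.4878 + (8.851 − 1)/72.14 = 2.799
NF = 10 log₁₀(2.799) = 4.47 dB

4.47 dB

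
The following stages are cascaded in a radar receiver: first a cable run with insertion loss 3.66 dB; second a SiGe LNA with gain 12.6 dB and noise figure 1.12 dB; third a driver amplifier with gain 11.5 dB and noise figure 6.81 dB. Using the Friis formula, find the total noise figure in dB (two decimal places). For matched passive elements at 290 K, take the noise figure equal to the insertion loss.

Convert to linear (a loss of L dB is a gain of −L dB): F_i = 10^(NF_i/10), G_i = 10^(G_i,dB/10)
  Stage 1: F_1 = 10^(3.66/10) = 2.323, G_1 = 10^(−3.66/10) = 0.4305
  Stage 2: F_2 = 10^(1.12/10) = 1.294, G_2 = 10^(12.6/10) = 18.20
  Stage 3: F_3 = 10^(6.81/10) = 4.797, G_3 = 10^(11.5/10) = 14.13
Friis cascade:
  F = 2.323 + (1.294 − 1)/0.4305 + (4.797 − 1)/7.834 = 3.491
NF = 10 log₁₀(3.491) = 5.43 dB

5.43 dB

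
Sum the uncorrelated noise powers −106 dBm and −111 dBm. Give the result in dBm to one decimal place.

−104.8 dBm

Convert to linear, add, convert back:
P₁ = 2.51×10⁻¹⁴ W, P₂ = 7.94×10⁻¹⁵ W
P_tot = 3.31×10⁻¹⁴ W → 10 log₁₀(P_tot / 10⁻³) = −104.8 dBm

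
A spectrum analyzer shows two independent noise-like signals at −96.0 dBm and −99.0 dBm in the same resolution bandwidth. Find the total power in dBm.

−94.2 dBm

Convert to linear, add, convert back:
P₁ = 2.51×10⁻¹³ W, P₂ = 1.26×10⁻¹³ W
P_tot = 3.77×10⁻¹³ W → 10 log₁₀(P_tot / 10⁻³) = −94.2 dBm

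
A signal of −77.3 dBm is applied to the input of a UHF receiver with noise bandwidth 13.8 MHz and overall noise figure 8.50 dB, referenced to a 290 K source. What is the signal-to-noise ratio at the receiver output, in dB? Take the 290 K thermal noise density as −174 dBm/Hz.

16.8 dB

Noise floor: N = −174 + 10 log₁₀(B) + NF
10 log₁₀(1.38×10⁷) = 71.4 dB
N = −174 + 71.4 + 8.50 = −94.10 dBm
SNR = P_sig − N = −77.3 − (−94.10) = 16.80 dB → 16.8 dB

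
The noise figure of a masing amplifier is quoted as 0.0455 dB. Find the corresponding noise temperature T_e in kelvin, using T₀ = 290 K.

F = 10^(0.0455/10) = 1.01053
T_e = (F − 1)·T₀ = (1.01053 − 1) × 290 = 3.05 K

3.05 K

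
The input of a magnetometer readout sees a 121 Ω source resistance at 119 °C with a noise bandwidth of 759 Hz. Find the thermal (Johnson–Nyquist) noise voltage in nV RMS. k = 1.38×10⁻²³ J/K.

T = 119 °C + 273.15 = 392.15 K
V_n = √(4kTRB)
4kTRB = 4 × 1.38×10⁻²³ × 392.15 × 1.21×10² × 7.59×10² = 1.99×10⁻¹⁵ V²
V_n = √(1.99×10⁻¹⁵) = 4.46×10⁻⁸ V = 44.6 nV

44.6 nV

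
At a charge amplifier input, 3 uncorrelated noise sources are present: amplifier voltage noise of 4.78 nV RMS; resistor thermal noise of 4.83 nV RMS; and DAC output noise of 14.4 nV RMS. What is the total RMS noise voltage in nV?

Uncorrelated sources add in power (mean-square): V_tot = √(ΣV_i²)
V_tot = √[(4.78×10⁻⁹)² + (4.83×10⁻⁹)² + (1.44×10⁻⁸)²] = 1.59×10⁻⁸ V = 15.9 nV

15.9 nV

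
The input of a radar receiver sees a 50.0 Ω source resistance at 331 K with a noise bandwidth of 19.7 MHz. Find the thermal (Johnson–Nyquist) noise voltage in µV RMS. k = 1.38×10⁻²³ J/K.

4.24 µV

V_n = √(4kTRB)
4kTRB = 4 × 1.38×10⁻²³ × 331 × 5.00×10¹ × 1.97×10⁷ = 1.80×10⁻¹¹ V²
V_n = √(1.80×10⁻¹¹) = 4.24×10⁻⁶ V = 4.24 µV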